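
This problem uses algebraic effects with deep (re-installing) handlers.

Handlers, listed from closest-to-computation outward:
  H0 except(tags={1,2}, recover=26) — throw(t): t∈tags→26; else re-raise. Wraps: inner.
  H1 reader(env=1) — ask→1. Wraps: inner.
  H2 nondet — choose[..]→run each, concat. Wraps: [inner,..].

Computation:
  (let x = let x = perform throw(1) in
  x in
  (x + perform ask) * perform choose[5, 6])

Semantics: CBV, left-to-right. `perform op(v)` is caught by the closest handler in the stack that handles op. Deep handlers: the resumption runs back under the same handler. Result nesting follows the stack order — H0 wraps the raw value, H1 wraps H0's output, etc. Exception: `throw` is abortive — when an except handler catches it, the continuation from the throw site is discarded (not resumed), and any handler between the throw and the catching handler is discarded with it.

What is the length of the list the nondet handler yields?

Step-by-step:
throw(1) @ H0 caught ⇒ 26
H1 returns 26
H2 returns [26]
= [26]

Answer: 1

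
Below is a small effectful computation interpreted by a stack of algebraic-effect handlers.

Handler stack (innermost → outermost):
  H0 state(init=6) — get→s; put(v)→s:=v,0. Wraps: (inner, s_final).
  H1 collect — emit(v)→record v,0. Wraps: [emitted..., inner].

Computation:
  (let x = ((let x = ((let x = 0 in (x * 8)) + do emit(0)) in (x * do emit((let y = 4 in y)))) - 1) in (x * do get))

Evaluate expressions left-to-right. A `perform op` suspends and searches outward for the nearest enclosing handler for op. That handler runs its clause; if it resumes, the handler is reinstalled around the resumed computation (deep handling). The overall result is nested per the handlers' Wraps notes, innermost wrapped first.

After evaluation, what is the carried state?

Evaluation trace:
emit(0) @ H1 ⇒ out+=0
emit(4) @ H1 ⇒ out+=4
get @ H0 ⇒ 6
H0 returns (-6, 6)
H1 returns [0, 4, (-6, 6)]
= [0, 4, (-6, 6)]

Answer: 6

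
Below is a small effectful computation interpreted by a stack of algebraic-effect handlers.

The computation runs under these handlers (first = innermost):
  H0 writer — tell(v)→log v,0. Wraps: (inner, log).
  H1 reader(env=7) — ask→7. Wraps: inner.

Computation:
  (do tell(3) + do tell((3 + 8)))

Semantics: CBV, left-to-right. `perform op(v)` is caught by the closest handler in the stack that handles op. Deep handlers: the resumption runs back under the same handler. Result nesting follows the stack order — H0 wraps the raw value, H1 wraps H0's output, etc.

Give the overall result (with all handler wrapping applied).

Evaluation trace:
tell(3) @ H0 ⇒ log+=3
tell(11) @ H0 ⇒ log+=11
H0 returns (0, (3, 11))
H1 returns (0, (3, 11))
= (0, (3, 11))

Answer: (0, (3, 11))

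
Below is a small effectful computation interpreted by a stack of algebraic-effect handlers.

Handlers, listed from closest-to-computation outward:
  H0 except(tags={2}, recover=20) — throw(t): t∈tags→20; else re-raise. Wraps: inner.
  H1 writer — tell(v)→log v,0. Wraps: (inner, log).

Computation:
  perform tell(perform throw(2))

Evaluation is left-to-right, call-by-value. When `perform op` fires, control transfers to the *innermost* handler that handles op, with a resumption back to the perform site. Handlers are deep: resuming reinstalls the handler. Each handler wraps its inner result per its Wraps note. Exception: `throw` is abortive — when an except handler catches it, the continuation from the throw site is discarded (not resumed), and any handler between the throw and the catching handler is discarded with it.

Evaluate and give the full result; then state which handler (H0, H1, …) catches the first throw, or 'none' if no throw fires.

Step-by-step:
throw(2) @ H0 caught ⇒ 20
H1 returns (20, ())
= (20, ())

Answer: (20, ()) ; first throw caught by: H0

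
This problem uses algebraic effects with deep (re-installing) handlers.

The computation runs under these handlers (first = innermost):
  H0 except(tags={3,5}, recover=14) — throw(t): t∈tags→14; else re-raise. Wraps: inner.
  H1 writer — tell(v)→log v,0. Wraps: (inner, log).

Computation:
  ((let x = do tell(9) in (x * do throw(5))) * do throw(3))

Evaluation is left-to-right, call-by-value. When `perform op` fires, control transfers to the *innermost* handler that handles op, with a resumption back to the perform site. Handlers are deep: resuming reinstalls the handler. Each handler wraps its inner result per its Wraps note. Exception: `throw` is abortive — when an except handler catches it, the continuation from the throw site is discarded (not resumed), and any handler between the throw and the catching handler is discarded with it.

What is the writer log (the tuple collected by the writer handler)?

Answer: (9)

Step-by-step:
tell(9) @ H1 ⇒ log+=9
throw(5) @ H0 caught ⇒ 14
H1 returns (14, (9))
= (14, (9))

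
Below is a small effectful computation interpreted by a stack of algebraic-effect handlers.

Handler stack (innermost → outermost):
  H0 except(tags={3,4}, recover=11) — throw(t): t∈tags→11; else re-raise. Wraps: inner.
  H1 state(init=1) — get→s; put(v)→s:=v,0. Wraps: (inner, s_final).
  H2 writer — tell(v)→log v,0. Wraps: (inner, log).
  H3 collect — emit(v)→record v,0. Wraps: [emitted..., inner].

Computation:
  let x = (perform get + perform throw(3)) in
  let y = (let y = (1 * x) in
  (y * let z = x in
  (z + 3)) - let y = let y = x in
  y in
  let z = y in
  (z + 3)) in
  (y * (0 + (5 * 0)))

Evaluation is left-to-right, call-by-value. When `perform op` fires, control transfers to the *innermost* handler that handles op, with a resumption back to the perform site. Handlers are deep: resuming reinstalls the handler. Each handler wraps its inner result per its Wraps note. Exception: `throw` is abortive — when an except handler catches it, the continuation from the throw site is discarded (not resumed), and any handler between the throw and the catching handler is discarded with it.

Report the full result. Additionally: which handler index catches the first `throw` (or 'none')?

Step-by-step:
get @ H1 ⇒ 1
throw(3) @ H0 caught ⇒ 11
H1 returns (11, 1)
H2 returns ((11, 1), ())
H3 returns [((11, 1), ())]
= [((11, 1), ())]

Answer: [((11, 1), ())] ; first throw caught by: H0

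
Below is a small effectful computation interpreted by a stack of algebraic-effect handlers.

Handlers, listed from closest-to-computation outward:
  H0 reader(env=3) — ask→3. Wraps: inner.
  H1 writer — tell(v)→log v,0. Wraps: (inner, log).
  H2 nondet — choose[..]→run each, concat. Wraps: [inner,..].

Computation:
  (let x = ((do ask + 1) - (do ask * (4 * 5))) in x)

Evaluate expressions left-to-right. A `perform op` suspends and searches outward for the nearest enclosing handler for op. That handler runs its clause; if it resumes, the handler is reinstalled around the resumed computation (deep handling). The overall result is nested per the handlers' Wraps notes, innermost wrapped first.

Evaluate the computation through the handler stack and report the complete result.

Answer: [(-56, ())]

Working:
ask @ H0 ⇒ 3
ask @ H0 ⇒ 3
H0 returns -56
H1 returns (-56, ())
H2 returns [(-56, ())]
= [(-56, ())]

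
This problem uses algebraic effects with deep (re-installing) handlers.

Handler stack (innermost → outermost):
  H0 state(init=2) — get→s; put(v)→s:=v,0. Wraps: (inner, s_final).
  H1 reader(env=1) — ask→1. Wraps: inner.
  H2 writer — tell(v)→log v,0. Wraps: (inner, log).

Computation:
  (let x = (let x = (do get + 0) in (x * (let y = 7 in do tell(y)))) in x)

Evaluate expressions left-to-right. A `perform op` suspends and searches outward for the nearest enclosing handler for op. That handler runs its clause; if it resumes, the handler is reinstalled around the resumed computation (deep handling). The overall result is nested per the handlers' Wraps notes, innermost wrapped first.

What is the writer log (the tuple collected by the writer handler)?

Evaluation trace:
get @ H0 ⇒ 2
tell(7) @ H2 ⇒ log+=7
H0 returns (0, 2)
H1 returns (0, 2)
H2 returns ((0, 2), (7))
= ((0, 2), (7))

Answer: (7)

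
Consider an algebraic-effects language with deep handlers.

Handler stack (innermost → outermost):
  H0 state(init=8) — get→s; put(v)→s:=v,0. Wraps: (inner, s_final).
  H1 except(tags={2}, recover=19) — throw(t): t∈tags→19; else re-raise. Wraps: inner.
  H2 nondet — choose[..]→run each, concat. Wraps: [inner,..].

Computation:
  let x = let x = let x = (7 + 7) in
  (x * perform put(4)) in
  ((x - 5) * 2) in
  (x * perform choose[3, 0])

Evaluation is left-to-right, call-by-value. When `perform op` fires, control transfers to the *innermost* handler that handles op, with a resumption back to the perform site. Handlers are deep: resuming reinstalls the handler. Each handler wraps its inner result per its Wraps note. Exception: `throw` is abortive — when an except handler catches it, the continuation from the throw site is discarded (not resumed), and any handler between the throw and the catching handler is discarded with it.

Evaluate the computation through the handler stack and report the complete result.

Evaluation trace:
put(4) @ H0 ⇒ s:=4
choose[3, 0] @ H2
  branch[0] choose=3:
    H0 returns (-30, 4)
    H1 returns (-30, 4)
    H2 returns [(-30, 4)]
  branch[1] choose=0:
    H0 returns (0, 4)
    H1 returns (0, 4)
    H2 returns [(0, 4)]
= [(-30, 4), (0, 4)]

Answer: [(-30, 4), (0, 4)]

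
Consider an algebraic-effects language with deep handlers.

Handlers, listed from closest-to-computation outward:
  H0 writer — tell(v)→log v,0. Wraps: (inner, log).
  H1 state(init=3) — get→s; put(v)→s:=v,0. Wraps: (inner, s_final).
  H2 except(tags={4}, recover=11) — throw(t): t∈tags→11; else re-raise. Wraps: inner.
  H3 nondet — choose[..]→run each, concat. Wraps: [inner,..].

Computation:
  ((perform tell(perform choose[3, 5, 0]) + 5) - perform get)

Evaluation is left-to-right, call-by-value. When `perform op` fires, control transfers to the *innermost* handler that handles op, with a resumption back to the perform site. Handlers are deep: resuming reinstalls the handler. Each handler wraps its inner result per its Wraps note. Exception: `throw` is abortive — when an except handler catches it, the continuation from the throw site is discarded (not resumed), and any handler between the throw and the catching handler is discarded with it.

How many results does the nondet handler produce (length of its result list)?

Answer: 3

Step-by-step:
choose[3, 5, 0] @ H3
  branch[0] choose=3:
    tell(3) @ H0 ⇒ log+=3
    get @ H1 ⇒ 3
    H0 returns (2, (3))
    H1 returns ((2, (3)), 3)
    H2 returns ((2, (3)), 3)
    H3 returns [((2, (3)), 3)]
  branch[1] choose=5:
    tell(5) @ H0 ⇒ log+=5
    get @ H1 ⇒ 3
    H0 returns (2, (5))
    H1 returns ((2, (5)), 3)
    H2 returns ((2, (5)), 3)
    H3 returns [((2, (5)), 3)]
  branch[2] choose=0:
    tell(0) @ H0 ⇒ log+=0
    get @ H1 ⇒ 3
    H0 returns (2, (0))
    H1 returns ((2, (0)), 3)
    H2 returns ((2, (0)), 3)
    H3 returns [((2, (0)), 3)]
= [((2, (3)), 3), ((2, (5)), 3), ((2, (0)), 3)]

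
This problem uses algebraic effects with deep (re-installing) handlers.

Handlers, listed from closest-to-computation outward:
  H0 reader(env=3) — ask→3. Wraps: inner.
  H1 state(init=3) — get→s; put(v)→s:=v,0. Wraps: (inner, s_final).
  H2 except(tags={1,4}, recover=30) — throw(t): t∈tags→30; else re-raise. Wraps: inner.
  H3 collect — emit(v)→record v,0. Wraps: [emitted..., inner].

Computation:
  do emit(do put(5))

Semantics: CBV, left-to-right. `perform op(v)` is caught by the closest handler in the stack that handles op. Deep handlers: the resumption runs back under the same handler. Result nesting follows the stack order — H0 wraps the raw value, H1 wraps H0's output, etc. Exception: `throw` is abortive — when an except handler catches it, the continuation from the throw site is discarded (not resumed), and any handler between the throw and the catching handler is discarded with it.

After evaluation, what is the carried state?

Working:
put(5) @ H1 ⇒ s:=5
emit(0) @ H3 ⇒ out+=0
H0 returns 0
H1 returns (0, 5)
H2 returns (0, 5)
H3 returns [0, (0, 5)]
= [0, (0, 5)]

Answer: 5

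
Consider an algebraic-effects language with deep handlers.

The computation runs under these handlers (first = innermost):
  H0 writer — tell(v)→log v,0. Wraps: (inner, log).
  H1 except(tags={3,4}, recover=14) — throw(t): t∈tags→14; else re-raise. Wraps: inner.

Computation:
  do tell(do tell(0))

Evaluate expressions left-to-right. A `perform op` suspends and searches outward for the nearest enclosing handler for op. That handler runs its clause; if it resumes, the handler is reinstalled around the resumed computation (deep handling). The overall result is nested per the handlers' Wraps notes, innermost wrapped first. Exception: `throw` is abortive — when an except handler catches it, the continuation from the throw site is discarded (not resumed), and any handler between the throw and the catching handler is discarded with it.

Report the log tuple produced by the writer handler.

Step-by-step:
tell(0) @ H0 ⇒ log+=0
tell(0) @ H0 ⇒ log+=0
H0 returns (0, (0, 0))
H1 returns (0, (0, 0))
= (0, (0, 0))

Answer: (0, 0)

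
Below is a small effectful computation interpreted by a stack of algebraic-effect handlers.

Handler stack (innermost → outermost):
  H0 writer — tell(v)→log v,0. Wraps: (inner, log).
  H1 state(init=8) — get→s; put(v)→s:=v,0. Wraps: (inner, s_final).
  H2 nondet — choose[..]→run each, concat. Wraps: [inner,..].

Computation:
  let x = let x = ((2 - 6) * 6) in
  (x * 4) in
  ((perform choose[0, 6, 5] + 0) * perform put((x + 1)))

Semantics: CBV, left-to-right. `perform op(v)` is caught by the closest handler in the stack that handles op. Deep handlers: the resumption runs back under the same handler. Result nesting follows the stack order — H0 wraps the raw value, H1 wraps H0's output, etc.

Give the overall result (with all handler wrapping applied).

Working:
choose[0, 6, 5] @ H2
  branch[0] choose=0:
    put(-95) @ H1 ⇒ s:=-95
    H0 returns (0, ())
    H1 returns ((0, ()), -95)
    H2 returns [((0, ()), -95)]
  branch[1] choose=6:
    put(-95) @ H1 ⇒ s:=-95
    H0 returns (0, ())
    H1 returns ((0, ()), -95)
    H2 returns [((0, ()), -95)]
  branch[2] choose=5:
    put(-95) @ H1 ⇒ s:=-95
    H0 returns (0, ())
    H1 returns ((0, ()), -95)
    H2 returns [((0, ()), -95)]
= [((0, ()), -95), ((0, ()), -95), ((0, ()), -95)]

Answer: [((0, ()), -95), ((0, ()), -95), ((0, ()), -95)]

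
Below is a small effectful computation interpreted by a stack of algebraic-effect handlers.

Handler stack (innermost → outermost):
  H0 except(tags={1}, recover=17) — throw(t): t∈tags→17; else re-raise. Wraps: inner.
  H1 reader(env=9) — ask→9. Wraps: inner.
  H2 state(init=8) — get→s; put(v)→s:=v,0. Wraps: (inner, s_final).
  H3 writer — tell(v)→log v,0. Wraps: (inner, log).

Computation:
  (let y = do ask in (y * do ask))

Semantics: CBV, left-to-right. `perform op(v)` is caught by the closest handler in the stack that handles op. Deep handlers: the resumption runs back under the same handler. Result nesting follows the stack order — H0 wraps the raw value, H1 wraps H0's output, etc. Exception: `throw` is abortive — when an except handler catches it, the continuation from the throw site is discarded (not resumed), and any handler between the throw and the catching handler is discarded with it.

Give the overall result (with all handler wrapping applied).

Step-by-step:
ask @ H1 ⇒ 9
ask @ H1 ⇒ 9
H0 returns 81
H1 returns 81
H2 returns (81, 8)
H3 returns ((81, 8), ())
= ((81, 8), ())

Answer: ((81, 8), ())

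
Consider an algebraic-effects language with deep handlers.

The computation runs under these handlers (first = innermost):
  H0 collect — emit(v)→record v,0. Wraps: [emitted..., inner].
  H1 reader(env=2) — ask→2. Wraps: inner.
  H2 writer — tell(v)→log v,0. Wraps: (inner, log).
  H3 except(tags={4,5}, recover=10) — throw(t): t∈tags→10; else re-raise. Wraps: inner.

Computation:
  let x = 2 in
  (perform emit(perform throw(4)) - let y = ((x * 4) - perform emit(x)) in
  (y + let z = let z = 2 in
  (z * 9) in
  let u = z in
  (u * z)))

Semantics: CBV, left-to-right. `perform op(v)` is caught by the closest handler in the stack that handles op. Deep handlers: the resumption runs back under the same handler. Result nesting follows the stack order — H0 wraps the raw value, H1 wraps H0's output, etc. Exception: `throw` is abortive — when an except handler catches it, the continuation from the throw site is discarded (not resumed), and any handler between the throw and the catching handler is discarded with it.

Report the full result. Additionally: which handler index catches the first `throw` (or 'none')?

Evaluation trace:
throw(4) @ H3 caught ⇒ 10
= 10

Answer: 10 ; first throw caught by: H3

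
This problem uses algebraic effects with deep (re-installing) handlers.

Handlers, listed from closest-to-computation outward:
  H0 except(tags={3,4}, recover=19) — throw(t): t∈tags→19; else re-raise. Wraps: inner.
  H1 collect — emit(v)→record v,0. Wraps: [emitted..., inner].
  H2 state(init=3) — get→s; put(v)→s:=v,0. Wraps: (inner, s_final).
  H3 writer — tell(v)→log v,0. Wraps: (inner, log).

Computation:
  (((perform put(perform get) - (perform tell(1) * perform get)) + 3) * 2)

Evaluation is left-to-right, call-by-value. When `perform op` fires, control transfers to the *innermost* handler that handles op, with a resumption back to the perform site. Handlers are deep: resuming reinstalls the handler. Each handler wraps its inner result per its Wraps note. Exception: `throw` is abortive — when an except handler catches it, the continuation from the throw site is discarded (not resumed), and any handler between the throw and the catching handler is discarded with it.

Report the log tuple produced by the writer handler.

Working:
get @ H2 ⇒ 3
put(3) @ H2 ⇒ s:=3
tell(1) @ H3 ⇒ log+=1
get @ H2 ⇒ 3
H0 returns 6
H1 returns [6]
H2 returns ([6], 3)
H3 returns (([6], 3), (1))
= (([6], 3), (1))

Answer: (1)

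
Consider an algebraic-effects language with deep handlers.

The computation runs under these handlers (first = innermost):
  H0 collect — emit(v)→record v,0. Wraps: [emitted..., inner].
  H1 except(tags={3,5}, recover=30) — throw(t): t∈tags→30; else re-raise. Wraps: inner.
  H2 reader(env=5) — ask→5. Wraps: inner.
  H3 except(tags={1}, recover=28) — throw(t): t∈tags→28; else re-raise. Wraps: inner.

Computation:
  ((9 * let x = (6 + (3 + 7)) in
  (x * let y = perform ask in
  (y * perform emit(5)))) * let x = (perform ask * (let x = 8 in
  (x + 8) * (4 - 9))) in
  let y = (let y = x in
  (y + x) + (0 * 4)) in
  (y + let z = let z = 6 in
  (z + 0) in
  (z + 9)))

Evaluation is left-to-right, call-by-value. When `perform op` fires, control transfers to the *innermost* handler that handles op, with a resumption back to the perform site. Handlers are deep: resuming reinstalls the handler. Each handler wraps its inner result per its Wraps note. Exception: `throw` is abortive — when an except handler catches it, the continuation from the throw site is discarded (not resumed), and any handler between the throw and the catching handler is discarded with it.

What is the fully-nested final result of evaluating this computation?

Working:
ask @ H2 ⇒ 5
emit(5) @ H0 ⇒ out+=5
ask @ H2 ⇒ 5
H0 returns [5, 0]
H1 returns [5, 0]
H2 returns [5, 0]
H3 returns [5, 0]
= [5, 0]

Answer: [5, 0]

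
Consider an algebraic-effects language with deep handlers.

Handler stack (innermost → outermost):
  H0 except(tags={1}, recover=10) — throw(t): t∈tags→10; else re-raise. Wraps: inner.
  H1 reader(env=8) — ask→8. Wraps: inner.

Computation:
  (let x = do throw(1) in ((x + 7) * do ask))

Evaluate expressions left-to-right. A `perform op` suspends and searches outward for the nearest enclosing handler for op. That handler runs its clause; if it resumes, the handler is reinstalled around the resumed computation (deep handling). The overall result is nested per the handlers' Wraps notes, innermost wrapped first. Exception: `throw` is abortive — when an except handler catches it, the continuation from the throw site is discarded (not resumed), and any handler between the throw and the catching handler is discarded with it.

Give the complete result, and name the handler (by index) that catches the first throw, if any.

Answer: 10 ; first throw caught by: H0

Working:
throw(1) @ H0 caught ⇒ 10
H1 returns 10
= 10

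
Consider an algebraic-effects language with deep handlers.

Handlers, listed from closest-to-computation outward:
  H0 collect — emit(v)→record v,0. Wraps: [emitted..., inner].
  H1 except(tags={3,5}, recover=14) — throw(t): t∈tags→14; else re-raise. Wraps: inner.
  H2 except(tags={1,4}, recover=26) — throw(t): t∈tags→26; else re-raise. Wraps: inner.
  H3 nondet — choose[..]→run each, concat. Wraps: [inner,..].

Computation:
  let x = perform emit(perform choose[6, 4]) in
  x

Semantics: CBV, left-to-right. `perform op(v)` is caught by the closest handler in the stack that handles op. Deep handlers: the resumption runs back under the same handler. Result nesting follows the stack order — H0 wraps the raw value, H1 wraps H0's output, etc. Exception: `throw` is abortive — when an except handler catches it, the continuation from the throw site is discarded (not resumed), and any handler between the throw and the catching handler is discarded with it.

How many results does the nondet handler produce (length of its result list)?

Step-by-step:
choose[6, 4] @ H3
  branch[0] choose=6:
    emit(6) @ H0 ⇒ out+=6
    H0 returns [6, 0]
    H1 returns [6, 0]
    H2 returns [6, 0]
    H3 returns [[6, 0]]
  branch[1] choose=4:
    emit(4) @ H0 ⇒ out+=4
    H0 returns [4, 0]
    H1 returns [4, 0]
    H2 returns [4, 0]
    H3 returns [[4, 0]]
= [[6, 0], [4, 0]]

Answer: 2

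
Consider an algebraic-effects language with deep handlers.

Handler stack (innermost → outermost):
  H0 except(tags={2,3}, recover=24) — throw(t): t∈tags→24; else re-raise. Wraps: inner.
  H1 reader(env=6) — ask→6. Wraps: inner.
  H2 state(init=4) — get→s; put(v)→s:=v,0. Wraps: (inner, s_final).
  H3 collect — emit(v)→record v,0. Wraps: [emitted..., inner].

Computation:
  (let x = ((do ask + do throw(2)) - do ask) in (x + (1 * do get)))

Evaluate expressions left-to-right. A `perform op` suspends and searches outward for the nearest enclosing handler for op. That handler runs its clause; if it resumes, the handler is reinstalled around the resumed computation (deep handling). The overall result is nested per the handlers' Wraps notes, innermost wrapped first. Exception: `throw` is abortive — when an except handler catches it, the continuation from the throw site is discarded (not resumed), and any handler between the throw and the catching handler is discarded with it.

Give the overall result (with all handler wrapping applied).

Answer: [(24, 4)]

Evaluation trace:
ask @ H1 ⇒ 6
throw(2) @ H0 caught ⇒ 24
H1 returns 24
H2 returns (24, 4)
H3 returns [(24, 4)]
= [(24, 4)]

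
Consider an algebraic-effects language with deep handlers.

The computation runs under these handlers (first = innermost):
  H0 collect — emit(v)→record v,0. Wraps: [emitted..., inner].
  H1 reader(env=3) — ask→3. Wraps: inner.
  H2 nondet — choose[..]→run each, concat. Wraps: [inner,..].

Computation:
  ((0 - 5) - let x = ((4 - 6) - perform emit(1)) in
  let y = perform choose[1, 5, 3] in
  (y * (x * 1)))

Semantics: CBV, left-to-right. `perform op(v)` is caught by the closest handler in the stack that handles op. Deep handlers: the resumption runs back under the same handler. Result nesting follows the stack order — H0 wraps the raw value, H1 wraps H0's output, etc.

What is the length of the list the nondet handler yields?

Answer: 3

Step-by-step:
emit(1) @ H0 ⇒ out+=1
choose[1, 5, 3] @ H2
  branch[0] choose=1:
    H0 returns [1, -3]
    H1 returns [1, -3]
    H2 returns [[1, -3]]
  branch[1] choose=5:
    H0 returns [1, 5]
    H1 returns [1, 5]
    H2 returns [[1, 5]]
  branch[2] choose=3:
    H0 returns [1, 1]
    H1 returns [1, 1]
    H2 returns [[1, 1]]
= [[1, -3], [1, 5], [1, 1]]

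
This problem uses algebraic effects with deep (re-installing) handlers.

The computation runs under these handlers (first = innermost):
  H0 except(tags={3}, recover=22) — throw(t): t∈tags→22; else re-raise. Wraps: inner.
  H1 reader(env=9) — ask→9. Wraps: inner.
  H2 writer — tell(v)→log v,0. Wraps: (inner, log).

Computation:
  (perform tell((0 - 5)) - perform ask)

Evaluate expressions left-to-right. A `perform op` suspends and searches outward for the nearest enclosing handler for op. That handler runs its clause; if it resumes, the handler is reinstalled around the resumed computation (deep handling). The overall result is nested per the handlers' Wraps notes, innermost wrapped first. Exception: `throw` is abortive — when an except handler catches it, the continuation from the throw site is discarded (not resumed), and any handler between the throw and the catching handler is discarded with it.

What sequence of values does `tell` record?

Step-by-step:
tell(-5) @ H2 ⇒ log+=-5
ask @ H1 ⇒ 9
H0 returns -9
H1 returns -9
H2 returns (-9, (-5))
= (-9, (-5))

Answer: (-5)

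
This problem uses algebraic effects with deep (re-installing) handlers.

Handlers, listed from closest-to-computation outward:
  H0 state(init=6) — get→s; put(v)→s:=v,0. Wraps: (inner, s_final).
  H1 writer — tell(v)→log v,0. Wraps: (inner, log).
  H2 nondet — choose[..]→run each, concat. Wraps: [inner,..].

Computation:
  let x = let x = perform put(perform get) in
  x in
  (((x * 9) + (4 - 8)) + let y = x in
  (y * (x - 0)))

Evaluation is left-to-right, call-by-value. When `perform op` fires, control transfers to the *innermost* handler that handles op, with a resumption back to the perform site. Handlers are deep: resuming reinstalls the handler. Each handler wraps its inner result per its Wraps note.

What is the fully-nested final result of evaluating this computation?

Working:
get @ H0 ⇒ 6
put(6) @ H0 ⇒ s:=6
H0 returns (-4, 6)
H1 returns ((-4, 6), ())
H2 returns [((-4, 6), ())]
= [((-4, 6), ())]

Answer: [((-4, 6), ())]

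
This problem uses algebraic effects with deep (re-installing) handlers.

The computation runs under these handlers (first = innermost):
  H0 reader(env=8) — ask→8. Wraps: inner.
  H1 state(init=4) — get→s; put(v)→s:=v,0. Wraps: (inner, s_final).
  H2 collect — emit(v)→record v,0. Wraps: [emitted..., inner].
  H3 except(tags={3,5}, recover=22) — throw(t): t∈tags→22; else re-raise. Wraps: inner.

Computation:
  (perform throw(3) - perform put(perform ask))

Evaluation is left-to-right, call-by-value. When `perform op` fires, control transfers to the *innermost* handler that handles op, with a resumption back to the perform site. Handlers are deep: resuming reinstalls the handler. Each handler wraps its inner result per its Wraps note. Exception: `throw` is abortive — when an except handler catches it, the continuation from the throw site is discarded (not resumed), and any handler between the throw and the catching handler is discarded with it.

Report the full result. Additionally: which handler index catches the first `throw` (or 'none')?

Working:
throw(3) @ H3 caught ⇒ 22
= 22

Answer: 22 ; first throw caught by: H3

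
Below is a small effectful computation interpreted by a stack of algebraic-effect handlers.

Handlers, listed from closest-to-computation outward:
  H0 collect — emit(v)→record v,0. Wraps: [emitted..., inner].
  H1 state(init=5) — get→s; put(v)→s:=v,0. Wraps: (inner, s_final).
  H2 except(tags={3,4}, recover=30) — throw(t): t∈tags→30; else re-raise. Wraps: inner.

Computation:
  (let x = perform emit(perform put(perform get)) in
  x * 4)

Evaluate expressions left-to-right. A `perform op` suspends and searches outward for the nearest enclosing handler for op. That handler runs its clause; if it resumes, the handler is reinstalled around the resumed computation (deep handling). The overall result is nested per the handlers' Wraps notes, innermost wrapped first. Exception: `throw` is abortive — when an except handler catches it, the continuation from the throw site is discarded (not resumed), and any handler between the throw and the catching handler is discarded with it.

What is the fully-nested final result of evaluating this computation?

Evaluation trace:
get @ H1 ⇒ 5
put(5) @ H1 ⇒ s:=5
emit(0) @ H0 ⇒ out+=0
H0 returns [0, 0]
H1 returns ([0, 0], 5)
H2 returns ([0, 0], 5)
= ([0, 0], 5)

Answer: ([0, 0], 5)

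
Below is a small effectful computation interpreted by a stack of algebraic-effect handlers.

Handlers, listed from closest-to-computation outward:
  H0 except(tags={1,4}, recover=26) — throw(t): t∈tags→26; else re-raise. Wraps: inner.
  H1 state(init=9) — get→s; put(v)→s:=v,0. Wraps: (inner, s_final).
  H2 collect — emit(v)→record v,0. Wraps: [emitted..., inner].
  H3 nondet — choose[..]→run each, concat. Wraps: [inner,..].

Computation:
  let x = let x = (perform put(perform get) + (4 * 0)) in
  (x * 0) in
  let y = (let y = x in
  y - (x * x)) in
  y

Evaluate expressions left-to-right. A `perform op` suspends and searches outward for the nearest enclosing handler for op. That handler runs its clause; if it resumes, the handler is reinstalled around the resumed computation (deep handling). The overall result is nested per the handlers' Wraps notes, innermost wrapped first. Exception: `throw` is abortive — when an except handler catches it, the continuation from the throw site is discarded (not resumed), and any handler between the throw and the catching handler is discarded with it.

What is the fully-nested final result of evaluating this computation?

Working:
get @ H1 ⇒ 9
put(9) @ H1 ⇒ s:=9
H0 returns 0
H1 returns (0, 9)
H2 returns [(0, 9)]
H3 returns [[(0, 9)]]
= [[(0, 9)]]

Answer: [[(0, 9)]]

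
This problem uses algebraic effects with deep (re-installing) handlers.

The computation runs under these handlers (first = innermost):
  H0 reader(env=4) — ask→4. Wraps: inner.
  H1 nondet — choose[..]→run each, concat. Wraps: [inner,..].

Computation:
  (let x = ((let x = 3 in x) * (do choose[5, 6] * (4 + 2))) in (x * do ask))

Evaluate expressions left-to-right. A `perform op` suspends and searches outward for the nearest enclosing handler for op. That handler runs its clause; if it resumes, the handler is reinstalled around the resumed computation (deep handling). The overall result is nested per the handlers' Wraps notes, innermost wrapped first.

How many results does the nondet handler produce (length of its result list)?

Answer: 2

Evaluation trace:
choose[5, 6] @ H1
  branch[0] choose=5:
    ask @ H0 ⇒ 4
    H0 returns 360
    H1 returns [360]
  branch[1] choose=6:
    ask @ H0 ⇒ 4
    H0 returns 432
    H1 returns [432]
= [360, 432]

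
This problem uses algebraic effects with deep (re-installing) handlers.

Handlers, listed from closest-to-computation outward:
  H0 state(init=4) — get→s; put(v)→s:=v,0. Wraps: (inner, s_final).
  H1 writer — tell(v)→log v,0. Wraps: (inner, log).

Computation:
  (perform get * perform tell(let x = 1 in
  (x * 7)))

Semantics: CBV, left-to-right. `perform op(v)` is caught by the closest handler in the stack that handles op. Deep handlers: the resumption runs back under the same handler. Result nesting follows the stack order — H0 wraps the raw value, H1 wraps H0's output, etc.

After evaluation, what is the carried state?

Step-by-step:
get @ H0 ⇒ 4
tell(7) @ H1 ⇒ log+=7
H0 returns (0, 4)
H1 returns ((0, 4), (7))
= ((0, 4), (7))

Answer: 4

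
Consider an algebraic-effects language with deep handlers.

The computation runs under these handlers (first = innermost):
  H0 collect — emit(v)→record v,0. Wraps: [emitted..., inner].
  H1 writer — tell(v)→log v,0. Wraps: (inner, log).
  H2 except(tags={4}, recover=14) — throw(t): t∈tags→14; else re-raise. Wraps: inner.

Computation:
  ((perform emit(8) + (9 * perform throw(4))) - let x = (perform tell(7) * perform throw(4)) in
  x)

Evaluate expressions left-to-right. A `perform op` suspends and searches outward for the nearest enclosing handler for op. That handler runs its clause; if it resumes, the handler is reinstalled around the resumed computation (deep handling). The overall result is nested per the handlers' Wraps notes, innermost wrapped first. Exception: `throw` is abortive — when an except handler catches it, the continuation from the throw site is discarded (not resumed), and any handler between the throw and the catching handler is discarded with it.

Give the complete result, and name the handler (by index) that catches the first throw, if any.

Evaluation trace:
emit(8) @ H0 ⇒ out+=8
throw(4) @ H2 caught ⇒ 14
= 14

Answer: 14 ; first throw caught by: H2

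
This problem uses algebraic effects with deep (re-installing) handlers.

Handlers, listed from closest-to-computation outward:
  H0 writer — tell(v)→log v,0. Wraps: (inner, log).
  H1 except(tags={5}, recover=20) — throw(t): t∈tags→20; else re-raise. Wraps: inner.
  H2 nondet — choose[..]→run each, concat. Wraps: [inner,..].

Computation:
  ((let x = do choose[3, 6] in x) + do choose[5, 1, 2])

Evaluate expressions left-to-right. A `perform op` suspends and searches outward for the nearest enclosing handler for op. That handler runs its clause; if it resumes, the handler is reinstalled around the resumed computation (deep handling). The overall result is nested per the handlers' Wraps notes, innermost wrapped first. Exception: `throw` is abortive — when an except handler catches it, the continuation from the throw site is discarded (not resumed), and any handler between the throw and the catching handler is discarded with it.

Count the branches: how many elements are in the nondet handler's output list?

Answer: 6

Evaluation trace:
choose[3, 6] @ H2
  branch[0] choose=3:
    choose[5, 1, 2] @ H2
      branch[0] choose=5:
        H0 returns (8, ())
        H1 returns (8, ())
        H2 returns [(8, ())]
      branch[1] choose=1:
        H0 returns (4, ())
        H1 returns (4, ())
        H2 returns [(4, ())]
      branch[2] choose=2:
        H0 returns (5, ())
        H1 returns (5, ())
        H2 returns [(5, ())]
  branch[1] choose=6:
    choose[5, 1, 2] @ H2
      branch[0] choose=5:
        H0 returns (11, ())
        H1 returns (11, ())
        H2 returns [(11, ())]
      branch[1] choose=1:
        H0 returns (7, ())
        H1 returns (7, ())
        H2 returns [(7, ())]
      branch[2] choose=2:
        H0 returns (8, ())
        H1 returns (8, ())
        H2 returns [(8, ())]
= [(8, ()), (4, ()), (5, ()), (11, ()), (7, ()), (8, ())]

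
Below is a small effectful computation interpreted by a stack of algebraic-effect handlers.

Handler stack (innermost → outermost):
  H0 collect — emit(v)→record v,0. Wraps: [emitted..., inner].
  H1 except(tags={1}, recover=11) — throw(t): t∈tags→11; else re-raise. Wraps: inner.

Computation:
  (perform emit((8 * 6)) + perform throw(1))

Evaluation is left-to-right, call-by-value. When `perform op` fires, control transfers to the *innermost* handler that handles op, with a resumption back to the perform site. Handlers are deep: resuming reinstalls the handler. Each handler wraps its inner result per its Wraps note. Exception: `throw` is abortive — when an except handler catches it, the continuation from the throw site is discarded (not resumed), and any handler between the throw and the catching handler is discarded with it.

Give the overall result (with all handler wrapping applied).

Working:
emit(48) @ H0 ⇒ out+=48
throw(1) @ H1 caught ⇒ 11
= 11

Answer: 11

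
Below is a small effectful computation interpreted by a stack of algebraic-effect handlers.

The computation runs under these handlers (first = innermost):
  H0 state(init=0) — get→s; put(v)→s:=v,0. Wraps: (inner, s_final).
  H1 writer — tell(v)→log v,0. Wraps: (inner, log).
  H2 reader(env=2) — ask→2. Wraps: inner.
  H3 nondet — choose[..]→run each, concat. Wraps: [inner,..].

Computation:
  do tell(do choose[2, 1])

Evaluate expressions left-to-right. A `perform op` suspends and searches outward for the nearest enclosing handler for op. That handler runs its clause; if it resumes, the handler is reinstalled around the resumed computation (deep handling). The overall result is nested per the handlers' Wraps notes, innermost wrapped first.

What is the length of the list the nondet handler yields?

Step-by-step:
choose[2, 1] @ H3
  branch[0] choose=2:
    tell(2) @ H1 ⇒ log+=2
    H0 returns (0, 0)
    H1 returns ((0, 0), (2))
    H2 returns ((0, 0), (2))
    H3 returns [((0, 0), (2))]
  branch[1] choose=1:
    tell(1) @ H1 ⇒ log+=1
    H0 returns (0, 0)
    H1 returns ((0, 0), (1))
    H2 returns ((0, 0), (1))
    H3 returns [((0, 0), (1))]
= [((0, 0), (2)), ((0, 0), (1))]

Answer: 2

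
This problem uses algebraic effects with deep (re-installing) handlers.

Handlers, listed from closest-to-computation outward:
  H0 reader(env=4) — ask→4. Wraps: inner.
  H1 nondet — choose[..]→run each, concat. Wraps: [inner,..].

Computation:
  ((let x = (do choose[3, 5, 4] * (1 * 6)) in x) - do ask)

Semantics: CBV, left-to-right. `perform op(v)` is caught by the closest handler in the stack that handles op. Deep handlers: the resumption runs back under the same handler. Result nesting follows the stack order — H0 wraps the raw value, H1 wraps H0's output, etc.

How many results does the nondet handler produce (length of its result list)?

Answer: 3

Working:
choose[3, 5, 4] @ H1
  branch[0] choose=3:
    ask @ H0 ⇒ 4
    H0 returns 14
    H1 returns [14]
  branch[1] choose=5:
    ask @ H0 ⇒ 4
    H0 returns 26
    H1 returns [26]
  branch[2] choose=4:
    ask @ H0 ⇒ 4
    H0 returns 20
    H1 returns [20]
= [14, 26, 20]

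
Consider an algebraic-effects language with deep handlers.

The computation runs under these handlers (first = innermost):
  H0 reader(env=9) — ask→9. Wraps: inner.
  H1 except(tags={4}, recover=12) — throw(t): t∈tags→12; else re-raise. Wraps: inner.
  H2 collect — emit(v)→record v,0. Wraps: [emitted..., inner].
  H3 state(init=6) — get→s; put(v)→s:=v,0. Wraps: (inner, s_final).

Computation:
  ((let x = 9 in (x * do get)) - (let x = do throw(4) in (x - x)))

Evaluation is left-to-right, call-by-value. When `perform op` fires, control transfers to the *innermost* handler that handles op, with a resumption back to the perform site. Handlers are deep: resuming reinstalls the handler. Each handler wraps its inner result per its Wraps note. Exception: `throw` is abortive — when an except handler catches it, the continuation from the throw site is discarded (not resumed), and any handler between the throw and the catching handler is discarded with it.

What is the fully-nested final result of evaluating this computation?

Answer: ([12], 6)

Step-by-step:
get @ H3 ⇒ 6
throw(4) @ H1 caught ⇒ 12
H2 returns [12]
H3 returns ([12], 6)
= ([12], 6)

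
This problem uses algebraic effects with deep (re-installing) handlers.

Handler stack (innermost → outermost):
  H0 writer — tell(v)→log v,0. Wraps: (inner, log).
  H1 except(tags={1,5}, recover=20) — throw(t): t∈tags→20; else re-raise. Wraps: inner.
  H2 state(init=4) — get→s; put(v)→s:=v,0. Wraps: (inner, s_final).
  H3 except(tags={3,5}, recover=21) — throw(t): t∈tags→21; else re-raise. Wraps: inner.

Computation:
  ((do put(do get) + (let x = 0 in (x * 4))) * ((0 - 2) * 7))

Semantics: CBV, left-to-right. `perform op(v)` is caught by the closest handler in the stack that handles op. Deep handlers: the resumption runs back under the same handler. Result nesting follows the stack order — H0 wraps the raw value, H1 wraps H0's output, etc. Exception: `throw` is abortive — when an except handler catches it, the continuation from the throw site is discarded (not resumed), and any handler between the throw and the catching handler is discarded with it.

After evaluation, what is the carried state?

Answer: 4

Working:
get @ H2 ⇒ 4
put(4) @ H2 ⇒ s:=4
H0 returns (0, ())
H1 returns (0, ())
H2 returns ((0, ()), 4)
H3 returns ((0, ()), 4)
= ((0, ()), 4)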